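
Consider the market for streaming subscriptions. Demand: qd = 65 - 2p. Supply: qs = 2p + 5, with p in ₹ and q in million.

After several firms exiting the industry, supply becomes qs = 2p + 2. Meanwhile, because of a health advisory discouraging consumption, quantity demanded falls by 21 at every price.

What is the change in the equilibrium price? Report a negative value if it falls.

Original equilibrium: 65 - 2p = 2p + 5 gives 60 = 4p, so p = 15 and q = 35.
After the shift, demand is qd = 44 - 2p and supply is qs = 2p + 2.
New equilibrium: 44 - 2p = 2p + 2 ⇒ 42 = 4p ⇒ p = 10.5, q = 23.
Δp = 10.5 − 15 = -4.5.

-4.5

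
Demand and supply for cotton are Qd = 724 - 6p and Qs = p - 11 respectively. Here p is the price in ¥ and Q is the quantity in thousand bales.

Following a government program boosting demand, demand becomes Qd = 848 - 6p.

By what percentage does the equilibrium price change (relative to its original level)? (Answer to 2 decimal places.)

+16.87

Before the shock: 724 - 6p = p - 11 ⇒ 735 = 7p ⇒ p = 105, Q = 94.
The shock moves the curves to Qd = 848 - 6p and Qs = p - 11.
Equate the new curves: 848 - 6p = p - 11, giving 859 = 7p, p = 859/7 ≈ 122.7143, Q = 782/7 ≈ 111.7143.
%Δp = (122.7143 − 105) / 105 × 100 = +16.87%.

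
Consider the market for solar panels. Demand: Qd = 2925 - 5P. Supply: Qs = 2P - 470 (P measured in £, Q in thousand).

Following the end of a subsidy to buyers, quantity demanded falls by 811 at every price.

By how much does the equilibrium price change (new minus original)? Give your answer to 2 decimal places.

-115.86

Initially, 2925 - 5P = 2P - 470, so 3395 = 7P and P = 485, Q = 500.
With the change applied: demand Qd = 2114 - 5P, supply Qs = 2P - 470.
Clearing the new market: 2114 - 5P = 2P - 470, so P = 2584/7 ≈ 369.1429 and Q = 1878/7 ≈ 268.2857.
ΔP = 369.1429 − 485 = -115.86.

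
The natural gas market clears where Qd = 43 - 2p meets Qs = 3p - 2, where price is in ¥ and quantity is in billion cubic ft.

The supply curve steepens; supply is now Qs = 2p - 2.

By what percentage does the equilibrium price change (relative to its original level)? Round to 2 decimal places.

+25.00

Solve the original market: 43 - 2p = 3p - 2, hence p = 9 and Q = 25.
After the shift, demand is Qd = 43 - 2p and supply is Qs = 2p - 2.
Clearing the new market: 43 - 2p = 2p - 2, so p = 11.25 and Q = 20.5.
%Δp = (11.25 − 9) / 9 × 100 = +25.00%.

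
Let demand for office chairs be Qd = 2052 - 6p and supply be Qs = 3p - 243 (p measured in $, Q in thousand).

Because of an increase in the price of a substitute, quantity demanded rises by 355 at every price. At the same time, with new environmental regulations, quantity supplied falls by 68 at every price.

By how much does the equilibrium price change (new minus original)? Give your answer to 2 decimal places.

+47.00

Initially, 2052 - 6p = 3p - 243, so 2295 = 9p and p = 255, Q = 522.
After the shift, demand is Qd = 2407 - 6p and supply is Qs = 3p - 311.
Clearing the new market: 2407 - 6p = 3p - 311, so p = 302 and Q = 595.
Δp = 302 − 255 = +47.00.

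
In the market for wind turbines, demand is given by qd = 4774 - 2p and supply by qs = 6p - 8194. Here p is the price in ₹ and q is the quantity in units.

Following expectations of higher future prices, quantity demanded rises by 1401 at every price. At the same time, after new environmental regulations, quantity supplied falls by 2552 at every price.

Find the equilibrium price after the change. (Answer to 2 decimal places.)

2115.13

Initially, 4774 - 2p = 6p - 8194, so 12968 = 8p and p = 1621, q = 1532.
With the change applied: demand qd = 6175 - 2p, supply qs = 6p - 10746.
Clearing the new market: 6175 - 2p = 6p - 10746, so p = 2115.125 and q = 1944.75.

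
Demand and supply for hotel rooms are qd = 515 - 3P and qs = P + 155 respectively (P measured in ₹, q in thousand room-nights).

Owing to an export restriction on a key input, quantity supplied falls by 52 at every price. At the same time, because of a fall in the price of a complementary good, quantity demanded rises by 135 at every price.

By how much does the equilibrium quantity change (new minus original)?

Before the shock: 515 - 3P = P + 155 ⇒ 360 = 4P ⇒ P = 90, q = 245.
After the shift, demand is qd = 650 - 3P and supply is qs = P + 103.
Clearing the new market: 650 - 3P = P + 103, so P = 136.75 and q = 239.75.
Δq = 239.75 − 245 = -5.25.

-5.25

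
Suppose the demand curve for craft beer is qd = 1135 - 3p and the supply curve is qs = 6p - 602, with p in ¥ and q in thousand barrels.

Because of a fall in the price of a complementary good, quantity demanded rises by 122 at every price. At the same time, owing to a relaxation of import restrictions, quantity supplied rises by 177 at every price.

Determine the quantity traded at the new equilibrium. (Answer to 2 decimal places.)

696.33

Original equilibrium: 1135 - 3p = 6p - 602 gives 1737 = 9p, so p = 193 and q = 556.
The new curves are qd = 1257 - 3p (demand) and qs = 6p - 425 (supply).
Setting them equal: 1257 - 3p = 6p - 425 → 1682 = 9p, so p = 1682/9 ≈ 186.8889 and q = 2089/3 ≈ 696.3333.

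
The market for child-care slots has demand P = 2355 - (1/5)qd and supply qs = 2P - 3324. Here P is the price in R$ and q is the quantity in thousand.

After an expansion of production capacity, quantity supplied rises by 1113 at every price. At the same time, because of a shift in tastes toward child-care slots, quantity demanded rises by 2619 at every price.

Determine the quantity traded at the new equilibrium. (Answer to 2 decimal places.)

2533.29

Initially, 11775 - 5P = 2P - 3324, so 15099 = 7P and P = 2157, q = 990.
The shock moves the curves to qd = 14394 - 5P and qs = 2P - 2211.
Clearing the new market: 14394 - 5P = 2P - 2211, so P = 16605/7 ≈ 2372.1429 and q = 17733/7 ≈ 2533.2857.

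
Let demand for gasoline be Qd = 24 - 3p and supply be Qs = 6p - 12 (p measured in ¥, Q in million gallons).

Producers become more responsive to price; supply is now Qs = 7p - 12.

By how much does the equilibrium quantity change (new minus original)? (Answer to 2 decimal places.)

+1.20

Initially, 24 - 3p = 6p - 12, so 36 = 9p and p = 4, Q = 12.
The new curves are Qd = 24 - 3p (demand) and Qs = 7p - 12 (supply).
Clearing the new market: 24 - 3p = 7p - 12, so p = 3.6 and Q = 13.2.
ΔQ = 13.2 − 12 = +1.20.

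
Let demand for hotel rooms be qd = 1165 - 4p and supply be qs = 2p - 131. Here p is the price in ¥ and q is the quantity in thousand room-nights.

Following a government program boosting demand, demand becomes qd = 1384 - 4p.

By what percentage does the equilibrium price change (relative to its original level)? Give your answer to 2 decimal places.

Initially, 1165 - 4p = 2p - 131, so 1296 = 6p and p = 216, q = 301.
The new curves are qd = 1384 - 4p (demand) and qs = 2p - 131 (supply).
New equilibrium: 1384 - 4p = 2p - 131 ⇒ 1515 = 6p ⇒ p = 252.5, q = 374.
%Δp = (252.5 − 216) / 216 × 100 = +16.90%.

+16.90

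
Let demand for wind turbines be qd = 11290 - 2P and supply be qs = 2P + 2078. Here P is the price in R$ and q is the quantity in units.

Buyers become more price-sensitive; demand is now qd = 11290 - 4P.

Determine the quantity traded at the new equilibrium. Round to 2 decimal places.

Solve the original market: 11290 - 2P = 2P + 2078, hence P = 2303 and q = 6684.
After the shift, demand is qd = 11290 - 4P and supply is qs = 2P + 2078.
Setting them equal: 11290 - 4P = 2P + 2078 → 9212 = 6P, so P = 4606/3 ≈ 1535.3333 and q = 15446/3 ≈ 5148.6667.

5148.67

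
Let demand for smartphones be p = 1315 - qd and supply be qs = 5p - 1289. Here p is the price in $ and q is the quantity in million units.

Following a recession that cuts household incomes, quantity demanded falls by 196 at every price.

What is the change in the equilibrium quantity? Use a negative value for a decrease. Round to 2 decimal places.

Solve the original market: 1315 - p = 5p - 1289, hence p = 434 and q = 881.
With the change applied: demand qd = 1119 - p, supply qs = 5p - 1289.
Equate the new curves: 1119 - p = 5p - 1289, giving 2408 = 6p, p = 1204/3 ≈ 401.3333, q = 2153/3 ≈ 717.6667.
Δq = 717.6667 − 881 = -163.33.

-163.33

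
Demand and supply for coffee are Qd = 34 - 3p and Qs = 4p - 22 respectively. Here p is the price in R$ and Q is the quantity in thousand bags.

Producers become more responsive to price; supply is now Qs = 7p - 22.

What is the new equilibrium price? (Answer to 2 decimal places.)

Solve the original market: 34 - 3p = 4p - 22, hence p = 8 and Q = 10.
The new curves are Qd = 34 - 3p (demand) and Qs = 7p - 22 (supply).
New equilibrium: 34 - 3p = 7p - 22 ⇒ 56 = 10p ⇒ p = 5.6, Q = 17.2.

5.60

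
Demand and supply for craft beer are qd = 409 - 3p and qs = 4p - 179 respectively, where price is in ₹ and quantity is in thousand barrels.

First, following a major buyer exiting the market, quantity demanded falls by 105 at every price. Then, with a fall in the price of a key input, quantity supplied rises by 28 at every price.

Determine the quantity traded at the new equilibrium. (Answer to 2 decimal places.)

109.00

Before the shock: 409 - 3p = 4p - 179 ⇒ 588 = 7p ⇒ p = 84, q = 157.
The new curves are qd = 304 - 3p (demand) and qs = 4p - 151 (supply).
Clearing the new market: 304 - 3p = 4p - 151, so p = 65 and q = 109.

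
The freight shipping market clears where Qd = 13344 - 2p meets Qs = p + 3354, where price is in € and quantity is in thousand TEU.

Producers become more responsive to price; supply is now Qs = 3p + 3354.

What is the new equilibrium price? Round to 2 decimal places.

1998.00

Initially, 13344 - 2p = p + 3354, so 9990 = 3p and p = 3330, Q = 6684.
The shock moves the curves to Qd = 13344 - 2p and Qs = 3p + 3354.
Clearing the new market: 13344 - 2p = 3p + 3354, so p = 1998 and Q = 9348.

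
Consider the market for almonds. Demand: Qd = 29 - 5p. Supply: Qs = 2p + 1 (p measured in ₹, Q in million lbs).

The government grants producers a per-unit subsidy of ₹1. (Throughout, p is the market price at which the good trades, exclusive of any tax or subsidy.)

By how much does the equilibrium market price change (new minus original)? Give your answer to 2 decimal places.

Before the shock: 29 - 5p = 2p + 1 ⇒ 28 = 7p ⇒ p = 4, Q = 9.
Since sellers receive the price plus the subsidy, the effective supply curve becomes Qs = 2p + 3.
New equilibrium: 29 - 5p = 2p + 3 ⇒ 26 = 7p ⇒ p = 26/7 ≈ 3.7143, Q = 73/7 ≈ 10.4286.
Δp = 3.7143 − 4 = -0.29.

-0.29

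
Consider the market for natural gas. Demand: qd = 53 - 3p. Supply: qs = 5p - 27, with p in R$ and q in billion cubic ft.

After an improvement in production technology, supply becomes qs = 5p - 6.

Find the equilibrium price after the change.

Original equilibrium: 53 - 3p = 5p - 27 gives 80 = 8p, so p = 10 and q = 23.
The shock moves the curves to qd = 53 - 3p and qs = 5p - 6.
New equilibrium: 53 - 3p = 5p - 6 ⇒ 59 = 8p ⇒ p = 7.375, q = 30.875.

7.375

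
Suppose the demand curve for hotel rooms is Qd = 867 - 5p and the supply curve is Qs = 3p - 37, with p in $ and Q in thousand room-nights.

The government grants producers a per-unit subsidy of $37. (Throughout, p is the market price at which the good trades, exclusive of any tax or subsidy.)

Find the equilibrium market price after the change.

99.125

Solve the original market: 867 - 5p = 3p - 37, hence p = 113 and Q = 302.
Since sellers receive the price plus the subsidy, the effective supply curve becomes Qs = 3p + 74.
New equilibrium: 867 - 5p = 3p + 74 ⇒ 793 = 8p ⇒ p = 99.125, Q = 371.375.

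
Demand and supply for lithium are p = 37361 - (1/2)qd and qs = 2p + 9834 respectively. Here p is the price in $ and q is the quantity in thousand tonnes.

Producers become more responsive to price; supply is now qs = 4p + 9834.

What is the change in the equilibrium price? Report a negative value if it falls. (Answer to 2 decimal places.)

-5407.33

Solve the original market: 74722 - 2p = 2p + 9834, hence p = 16222 and q = 42278.
The shock moves the curves to qd = 74722 - 2p and qs = 4p + 9834.
New equilibrium: 74722 - 2p = 4p + 9834 ⇒ 64888 = 6p ⇒ p = 32444/3 ≈ 10814.6667, q = 159278/3 ≈ 53092.6667.
Δp = 10814.6667 − 16222 = -5407.33.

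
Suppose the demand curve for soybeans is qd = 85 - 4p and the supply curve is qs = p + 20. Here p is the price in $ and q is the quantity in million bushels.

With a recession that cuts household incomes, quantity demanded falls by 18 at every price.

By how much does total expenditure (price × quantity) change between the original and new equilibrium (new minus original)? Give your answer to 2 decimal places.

Before the shock: 85 - 4p = p + 20 ⇒ 65 = 5p ⇒ p = 13, q = 33.
With the change applied: demand qd = 67 - 4p, supply qs = p + 20.
Equate the new curves: 67 - 4p = p + 20, giving 47 = 5p, p = 9.4, q = 29.4.
Expenditure moves from 13×33 = 429 to 9.4×29.4 = 276.36; change = -152.64.

-152.64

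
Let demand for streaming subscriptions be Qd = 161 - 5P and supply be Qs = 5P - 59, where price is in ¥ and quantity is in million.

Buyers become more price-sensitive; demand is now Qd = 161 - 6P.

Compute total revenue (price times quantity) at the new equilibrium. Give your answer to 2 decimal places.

Solve the original market: 161 - 5P = 5P - 59, hence P = 22 and Q = 51.
The shock moves the curves to Qd = 161 - 6P and Qs = 5P - 59.
New equilibrium: 161 - 6P = 5P - 59 ⇒ 220 = 11P ⇒ P = 20, Q = 41.
New expenditure = 20 × 41 = 820.00.

820.00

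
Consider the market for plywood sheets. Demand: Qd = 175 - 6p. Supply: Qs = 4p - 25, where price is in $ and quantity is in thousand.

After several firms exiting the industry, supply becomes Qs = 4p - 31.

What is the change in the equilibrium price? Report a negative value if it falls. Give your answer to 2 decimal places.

+0.60

Initially, 175 - 6p = 4p - 25, so 200 = 10p and p = 20, Q = 55.
With the change applied: demand Qd = 175 - 6p, supply Qs = 4p - 31.
Clearing the new market: 175 - 6p = 4p - 31, so p = 20.6 and Q = 51.4.
Δp = 20.6 − 20 = +0.60.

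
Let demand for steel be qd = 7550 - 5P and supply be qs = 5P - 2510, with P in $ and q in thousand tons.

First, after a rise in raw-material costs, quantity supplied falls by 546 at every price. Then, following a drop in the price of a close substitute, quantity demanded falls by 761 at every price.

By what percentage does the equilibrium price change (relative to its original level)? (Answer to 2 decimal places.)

Initially, 7550 - 5P = 5P - 2510, so 10060 = 10P and P = 1006, q = 2520.
After the shift, demand is qd = 6789 - 5P and supply is qs = 5P - 3056.
Clearing the new market: 6789 - 5P = 5P - 3056, so P = 984.5 and q = 1866.5.
%ΔP = (984.5 − 1006) / 1006 × 100 = -2.14%.

-2.14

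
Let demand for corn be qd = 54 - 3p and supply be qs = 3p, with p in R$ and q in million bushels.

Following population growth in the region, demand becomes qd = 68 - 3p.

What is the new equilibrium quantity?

Solve the original market: 54 - 3p = 3p, hence p = 9 and q = 27.
After the shift, demand is qd = 68 - 3p and supply is qs = 3p.
Equate the new curves: 68 - 3p = 3p, giving 68 = 6p, p = 34/3 ≈ 11.3333, q = 34.

34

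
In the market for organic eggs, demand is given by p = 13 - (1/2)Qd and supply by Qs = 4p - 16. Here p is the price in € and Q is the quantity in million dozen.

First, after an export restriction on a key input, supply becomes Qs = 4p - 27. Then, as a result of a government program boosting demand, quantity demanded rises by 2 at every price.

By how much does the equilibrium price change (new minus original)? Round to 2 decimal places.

+2.17

Initially, 26 - 2p = 4p - 16, so 42 = 6p and p = 7, Q = 12.
With the change applied: demand Qd = 28 - 2p, supply Qs = 4p - 27.
Clearing the new market: 28 - 2p = 4p - 27, so p = 55/6 ≈ 9.1667 and Q = 29/3 ≈ 9.6667.
Δp = 9.1667 − 7 = +2.17.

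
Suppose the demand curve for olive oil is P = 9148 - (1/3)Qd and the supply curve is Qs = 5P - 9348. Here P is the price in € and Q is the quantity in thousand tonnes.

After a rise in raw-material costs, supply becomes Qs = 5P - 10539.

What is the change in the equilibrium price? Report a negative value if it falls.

+148.875

Initially, 27444 - 3P = 5P - 9348, so 36792 = 8P and P = 4599, Q = 13647.
The shock moves the curves to Qd = 27444 - 3P and Qs = 5P - 10539.
Setting them equal: 27444 - 3P = 5P - 10539 → 37983 = 8P, so P = 4747.875 and Q = 13200.375.
ΔP = 4747.875 − 4599 = +148.875.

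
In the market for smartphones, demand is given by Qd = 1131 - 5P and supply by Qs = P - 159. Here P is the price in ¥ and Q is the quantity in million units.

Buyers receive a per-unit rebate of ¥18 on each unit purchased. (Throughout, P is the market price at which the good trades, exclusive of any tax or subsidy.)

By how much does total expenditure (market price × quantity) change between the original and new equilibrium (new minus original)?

Original equilibrium: 1131 - 5P = P - 159 gives 1290 = 6P, so P = 215 and Q = 56.
Since buyers' out-of-pocket price is the market price minus the rebate, the effective demand curve becomes Qd = 1221 - 5P.
New equilibrium: 1221 - 5P = P - 159 ⇒ 1380 = 6P ⇒ P = 230, Q = 71.
Expenditure moves from 215×56 = 12040 to 230×71 = 16330; change = +4290.

+4290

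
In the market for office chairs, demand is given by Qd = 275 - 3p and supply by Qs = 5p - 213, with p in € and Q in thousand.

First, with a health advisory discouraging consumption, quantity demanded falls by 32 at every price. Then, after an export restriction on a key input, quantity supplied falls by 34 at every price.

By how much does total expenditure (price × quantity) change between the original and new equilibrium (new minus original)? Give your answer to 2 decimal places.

-1982.94

Solve the original market: 275 - 3p = 5p - 213, hence p = 61 and Q = 92.
The shock moves the curves to Qd = 243 - 3p and Qs = 5p - 247.
Equate the new curves: 243 - 3p = 5p - 247, giving 490 = 8p, p = 61.25, Q = 59.25.
Expenditure moves from 61×92 = 5612 to 61.25×59.25 = 3629.0625; change = -1982.94.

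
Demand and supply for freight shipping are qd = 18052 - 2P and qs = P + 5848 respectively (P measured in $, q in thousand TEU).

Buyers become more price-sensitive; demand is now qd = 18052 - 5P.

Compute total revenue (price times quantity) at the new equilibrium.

16031988

Solve the original market: 18052 - 2P = P + 5848, hence P = 4068 and q = 9916.
The shock moves the curves to qd = 18052 - 5P and qs = P + 5848.
New equilibrium: 18052 - 5P = P + 5848 ⇒ 12204 = 6P ⇒ P = 2034, q = 7882.
New expenditure = 2034 × 7882 = 16031988.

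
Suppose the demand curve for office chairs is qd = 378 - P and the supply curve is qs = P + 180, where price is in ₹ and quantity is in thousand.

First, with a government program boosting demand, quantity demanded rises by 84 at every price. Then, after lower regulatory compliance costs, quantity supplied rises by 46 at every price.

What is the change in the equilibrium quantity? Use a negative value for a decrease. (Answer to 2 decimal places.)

+65.00

Solve the original market: 378 - P = P + 180, hence P = 99 and q = 279.
After the shift, demand is qd = 462 - P and supply is qs = P + 226.
New equilibrium: 462 - P = P + 226 ⇒ 236 = 2P ⇒ P = 118, q = 344.
Δq = 344 − 279 = +65.00.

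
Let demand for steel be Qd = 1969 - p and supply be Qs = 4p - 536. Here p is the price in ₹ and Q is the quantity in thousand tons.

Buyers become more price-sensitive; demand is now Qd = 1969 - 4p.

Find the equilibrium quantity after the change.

716.5

Solve the original market: 1969 - p = 4p - 536, hence p = 501 and Q = 1468.
The shock moves the curves to Qd = 1969 - 4p and Qs = 4p - 536.
Clearing the new market: 1969 - 4p = 4p - 536, so p = 313.125 and Q = 716.5.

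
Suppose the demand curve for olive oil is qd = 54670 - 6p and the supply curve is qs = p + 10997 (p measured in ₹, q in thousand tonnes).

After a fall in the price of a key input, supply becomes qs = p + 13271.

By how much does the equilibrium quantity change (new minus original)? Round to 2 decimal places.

Before the shock: 54670 - 6p = p + 10997 ⇒ 43673 = 7p ⇒ p = 6239, q = 17236.
With the change applied: demand qd = 54670 - 6p, supply qs = p + 13271.
New equilibrium: 54670 - 6p = p + 13271 ⇒ 41399 = 7p ⇒ p = 41399/7 ≈ 5914.1429, q = 134296/7 ≈ 19185.1429.
Δq = 19185.1429 − 17236 = +1949.14.

+1949.14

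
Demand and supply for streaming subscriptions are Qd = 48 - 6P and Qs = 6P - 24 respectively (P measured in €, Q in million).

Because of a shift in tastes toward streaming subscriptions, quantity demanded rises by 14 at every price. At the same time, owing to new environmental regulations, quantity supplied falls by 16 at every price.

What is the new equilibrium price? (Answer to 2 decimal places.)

8.50

Before the shock: 48 - 6P = 6P - 24 ⇒ 72 = 12P ⇒ P = 6, Q = 12.
The new curves are Qd = 62 - 6P (demand) and Qs = 6P - 40 (supply).
New equilibrium: 62 - 6P = 6P - 40 ⇒ 102 = 12P ⇒ P = 8.5, Q = 11.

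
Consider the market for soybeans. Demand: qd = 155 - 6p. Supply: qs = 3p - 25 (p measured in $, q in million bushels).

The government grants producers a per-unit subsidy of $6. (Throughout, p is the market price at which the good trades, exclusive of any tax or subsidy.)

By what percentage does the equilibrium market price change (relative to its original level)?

Before the shock: 155 - 6p = 3p - 25 ⇒ 180 = 9p ⇒ p = 20, q = 35.
Since sellers receive the price plus the subsidy, the effective supply curve becomes qs = 3p - 7.
New equilibrium: 155 - 6p = 3p - 7 ⇒ 162 = 9p ⇒ p = 18, q = 47.
%Δp = (18 − 20) / 20 × 100 = -10%.

-10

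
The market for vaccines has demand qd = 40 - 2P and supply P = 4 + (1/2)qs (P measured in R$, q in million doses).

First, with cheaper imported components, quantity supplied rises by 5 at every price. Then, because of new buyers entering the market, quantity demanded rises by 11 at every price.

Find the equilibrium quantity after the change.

Solve the original market: 40 - 2P = 2P - 8, hence P = 12 and q = 16.
With the change applied: demand qd = 51 - 2P, supply qs = 2P - 3.
Setting them equal: 51 - 2P = 2P - 3 → 54 = 4P, so P = 13.5 and q = 24.

24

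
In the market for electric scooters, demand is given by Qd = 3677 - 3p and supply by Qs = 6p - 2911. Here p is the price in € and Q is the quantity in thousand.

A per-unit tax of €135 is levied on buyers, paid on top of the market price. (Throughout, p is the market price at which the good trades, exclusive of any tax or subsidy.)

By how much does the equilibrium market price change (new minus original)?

-45

Original equilibrium: 3677 - 3p = 6p - 2911 gives 6588 = 9p, so p = 732 and Q = 1481.
Since buyers pay the price plus the tax, the effective demand curve becomes Qd = 3272 - 3p.
Setting them equal: 3272 - 3p = 6p - 2911 → 6183 = 9p, so p = 687 and Q = 1211.
Δp = 687 − 732 = -45.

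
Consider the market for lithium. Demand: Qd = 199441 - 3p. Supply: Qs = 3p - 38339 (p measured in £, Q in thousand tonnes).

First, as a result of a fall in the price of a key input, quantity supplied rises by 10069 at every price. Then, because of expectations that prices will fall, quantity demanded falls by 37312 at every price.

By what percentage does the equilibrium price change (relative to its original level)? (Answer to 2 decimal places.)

-19.93

Before the shock: 199441 - 3p = 3p - 38339 ⇒ 237780 = 6p ⇒ p = 39630, Q = 80551.
With the change applied: demand Qd = 162129 - 3p, supply Qs = 3p - 28270.
Clearing the new market: 162129 - 3p = 3p - 28270, so p = 190399/6 ≈ 31733.1667 and Q = 66929.5.
%Δp = (31733.1667 − 39630) / 39630 × 100 = -19.93%.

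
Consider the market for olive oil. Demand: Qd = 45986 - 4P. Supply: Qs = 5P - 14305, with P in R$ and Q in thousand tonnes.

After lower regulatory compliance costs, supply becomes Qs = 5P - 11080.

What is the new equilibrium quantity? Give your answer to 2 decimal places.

Solve the original market: 45986 - 4P = 5P - 14305, hence P = 6699 and Q = 19190.
With the change applied: demand Qd = 45986 - 4P, supply Qs = 5P - 11080.
Setting them equal: 45986 - 4P = 5P - 11080 → 57066 = 9P, so P = 19022/3 ≈ 6340.6667 and Q = 61870/3 ≈ 20623.3333.

20623.33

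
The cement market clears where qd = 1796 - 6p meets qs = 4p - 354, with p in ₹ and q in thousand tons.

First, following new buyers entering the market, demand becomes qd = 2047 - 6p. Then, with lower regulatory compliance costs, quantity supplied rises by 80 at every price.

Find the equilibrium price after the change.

Original equilibrium: 1796 - 6p = 4p - 354 gives 2150 = 10p, so p = 215 and q = 506.
The shock moves the curves to qd = 2047 - 6p and qs = 4p - 274.
New equilibrium: 2047 - 6p = 4p - 274 ⇒ 2321 = 10p ⇒ p = 232.1, q = 654.4.

232.1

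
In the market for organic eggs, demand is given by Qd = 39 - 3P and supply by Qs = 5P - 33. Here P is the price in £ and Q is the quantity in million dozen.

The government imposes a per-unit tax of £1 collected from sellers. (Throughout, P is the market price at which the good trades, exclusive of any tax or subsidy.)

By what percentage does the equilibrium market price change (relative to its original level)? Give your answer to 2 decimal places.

+6.94

Original equilibrium: 39 - 3P = 5P - 33 gives 72 = 8P, so P = 9 and Q = 12.
Since sellers keep the price net of the tax, the effective supply curve becomes Qs = 5P - 38.
New equilibrium: 39 - 3P = 5P - 38 ⇒ 77 = 8P ⇒ P = 9.625, Q = 10.125.
%ΔP = (9.625 − 9) / 9 × 100 = +6.94%.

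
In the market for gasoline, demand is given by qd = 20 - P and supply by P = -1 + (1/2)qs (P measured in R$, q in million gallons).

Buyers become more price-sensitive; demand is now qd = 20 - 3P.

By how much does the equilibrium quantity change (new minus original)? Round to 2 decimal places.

-4.80

Solve the original market: 20 - P = 2P + 2, hence P = 6 and q = 14.
After the shift, demand is qd = 20 - 3P and supply is qs = 2P + 2.
Equate the new curves: 20 - 3P = 2P + 2, giving 18 = 5P, P = 3.6, q = 9.2.
Δq = 9.2 − 14 = -4.80.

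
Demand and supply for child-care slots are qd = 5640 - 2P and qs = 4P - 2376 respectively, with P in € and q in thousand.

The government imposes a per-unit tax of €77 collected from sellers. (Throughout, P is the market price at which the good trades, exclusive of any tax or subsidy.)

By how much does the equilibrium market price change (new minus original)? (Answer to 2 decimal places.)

+51.33

Before the shock: 5640 - 2P = 4P - 2376 ⇒ 8016 = 6P ⇒ P = 1336, q = 2968.
Since sellers keep the price net of the tax, the effective supply curve becomes qs = 4P - 2684.
Clearing the new market: 5640 - 2P = 4P - 2684, so P = 4162/3 ≈ 1387.3333 and q = 8596/3 ≈ 2865.3333.
ΔP = 1387.3333 − 1336 = +51.33.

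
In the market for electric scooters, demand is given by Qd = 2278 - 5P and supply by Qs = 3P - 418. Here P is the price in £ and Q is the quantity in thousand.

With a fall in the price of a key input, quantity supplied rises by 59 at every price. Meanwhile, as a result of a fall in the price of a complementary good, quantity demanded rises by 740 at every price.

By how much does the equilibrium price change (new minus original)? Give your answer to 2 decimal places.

Initially, 2278 - 5P = 3P - 418, so 2696 = 8P and P = 337, Q = 593.
With the change applied: demand Qd = 3018 - 5P, supply Qs = 3P - 359.
Setting them equal: 3018 - 5P = 3P - 359 → 3377 = 8P, so P = 422.125 and Q = 907.375.
ΔP = 422.125 − 337 = +85.13.

+85.13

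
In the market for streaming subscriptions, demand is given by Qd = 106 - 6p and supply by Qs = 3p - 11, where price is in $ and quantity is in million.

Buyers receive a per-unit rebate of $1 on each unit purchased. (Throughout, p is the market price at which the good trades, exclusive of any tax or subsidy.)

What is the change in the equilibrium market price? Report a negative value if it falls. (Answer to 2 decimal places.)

+0.67

Before the shock: 106 - 6p = 3p - 11 ⇒ 117 = 9p ⇒ p = 13, Q = 28.
Since buyers' out-of-pocket price is the market price minus the rebate, the effective demand curve becomes Qd = 112 - 6p.
Setting them equal: 112 - 6p = 3p - 11 → 123 = 9p, so p = 41/3 ≈ 13.6667 and Q = 30.
Δp = 13.6667 − 13 = +0.67.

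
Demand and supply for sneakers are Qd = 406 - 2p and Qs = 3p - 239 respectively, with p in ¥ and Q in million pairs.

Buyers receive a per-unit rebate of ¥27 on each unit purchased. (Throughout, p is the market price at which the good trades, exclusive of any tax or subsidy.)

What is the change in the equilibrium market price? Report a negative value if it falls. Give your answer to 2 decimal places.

+10.80

Before the shock: 406 - 2p = 3p - 239 ⇒ 645 = 5p ⇒ p = 129, Q = 148.
Since buyers' out-of-pocket price is the market price minus the rebate, the effective demand curve becomes Qd = 460 - 2p.
Clearing the new market: 460 - 2p = 3p - 239, so p = 139.8 and Q = 180.4.
Δp = 139.8 − 129 = +10.80.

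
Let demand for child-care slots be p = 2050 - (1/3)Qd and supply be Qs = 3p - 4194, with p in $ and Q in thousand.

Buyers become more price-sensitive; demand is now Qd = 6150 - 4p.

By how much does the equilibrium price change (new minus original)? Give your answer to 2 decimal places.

Initially, 6150 - 3p = 3p - 4194, so 10344 = 6p and p = 1724, Q = 978.
After the shift, demand is Qd = 6150 - 4p and supply is Qs = 3p - 4194.
Clearing the new market: 6150 - 4p = 3p - 4194, so p = 10344/7 ≈ 1477.7143 and Q = 1674/7 ≈ 239.1429.
Δp = 1477.7143 − 1724 = -246.29.

-246.29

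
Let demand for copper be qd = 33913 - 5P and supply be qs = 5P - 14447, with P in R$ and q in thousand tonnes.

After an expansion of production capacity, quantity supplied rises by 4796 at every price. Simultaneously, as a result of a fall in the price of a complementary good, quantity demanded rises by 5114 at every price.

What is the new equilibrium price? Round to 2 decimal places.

Original equilibrium: 33913 - 5P = 5P - 14447 gives 48360 = 10P, so P = 4836 and q = 9733.
After the shift, demand is qd = 39027 - 5P and supply is qs = 5P - 9651.
New equilibrium: 39027 - 5P = 5P - 9651 ⇒ 48678 = 10P ⇒ P = 4867.8, q = 14688.

4867.80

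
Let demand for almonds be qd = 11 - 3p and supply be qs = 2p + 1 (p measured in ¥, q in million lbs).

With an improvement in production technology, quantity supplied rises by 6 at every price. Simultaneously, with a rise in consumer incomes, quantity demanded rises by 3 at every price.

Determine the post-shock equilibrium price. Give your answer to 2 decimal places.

Initially, 11 - 3p = 2p + 1, so 10 = 5p and p = 2, q = 5.
With the change applied: demand qd = 14 - 3p, supply qs = 2p + 7.
New equilibrium: 14 - 3p = 2p + 7 ⇒ 7 = 5p ⇒ p = 1.4, q = 9.8.

1.40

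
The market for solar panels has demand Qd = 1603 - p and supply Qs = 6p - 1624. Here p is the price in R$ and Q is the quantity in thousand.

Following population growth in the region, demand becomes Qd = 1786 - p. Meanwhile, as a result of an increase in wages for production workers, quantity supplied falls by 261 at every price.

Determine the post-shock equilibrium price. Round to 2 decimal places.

Original equilibrium: 1603 - p = 6p - 1624 gives 3227 = 7p, so p = 461 and Q = 1142.
The shock moves the curves to Qd = 1786 - p and Qs = 6p - 1885.
Clearing the new market: 1786 - p = 6p - 1885, so p = 3671/7 ≈ 524.4286 and Q = 8831/7 ≈ 1261.5714.

524.43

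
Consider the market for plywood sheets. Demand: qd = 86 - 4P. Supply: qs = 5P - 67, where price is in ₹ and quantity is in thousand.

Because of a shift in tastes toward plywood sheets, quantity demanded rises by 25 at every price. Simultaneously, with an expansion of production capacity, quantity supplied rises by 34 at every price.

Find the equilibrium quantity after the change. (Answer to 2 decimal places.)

Solve the original market: 86 - 4P = 5P - 67, hence P = 17 and q = 18.
The new curves are qd = 111 - 4P (demand) and qs = 5P - 33 (supply).
New equilibrium: 111 - 4P = 5P - 33 ⇒ 144 = 9P ⇒ P = 16, q = 47.

47.00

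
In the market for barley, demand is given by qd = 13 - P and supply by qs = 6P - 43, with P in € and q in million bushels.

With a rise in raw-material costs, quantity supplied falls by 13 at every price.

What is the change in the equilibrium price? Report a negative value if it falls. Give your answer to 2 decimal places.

+1.86

Original equilibrium: 13 - P = 6P - 43 gives 56 = 7P, so P = 8 and q = 5.
After the shift, demand is qd = 13 - P and supply is qs = 6P - 56.
Equate the new curves: 13 - P = 6P - 56, giving 69 = 7P, P = 69/7 ≈ 9.8571, q = 22/7 ≈ 3.1429.
ΔP = 9.8571 − 8 = +1.86.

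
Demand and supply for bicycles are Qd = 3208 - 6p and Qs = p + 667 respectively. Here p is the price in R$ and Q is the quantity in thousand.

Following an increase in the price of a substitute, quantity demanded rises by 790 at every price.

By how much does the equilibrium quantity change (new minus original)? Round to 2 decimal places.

+112.86

Before the shock: 3208 - 6p = p + 667 ⇒ 2541 = 7p ⇒ p = 363, Q = 1030.
With the change applied: demand Qd = 3998 - 6p, supply Qs = p + 667.
Clearing the new market: 3998 - 6p = p + 667, so p = 3331/7 ≈ 475.8571 and Q = 8000/7 ≈ 1142.8571.
ΔQ = 1142.8571 − 1030 = +112.86.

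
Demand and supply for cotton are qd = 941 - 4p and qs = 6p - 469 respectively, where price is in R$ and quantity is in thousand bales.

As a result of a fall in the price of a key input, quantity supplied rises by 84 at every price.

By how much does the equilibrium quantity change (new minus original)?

Before the shock: 941 - 4p = 6p - 469 ⇒ 1410 = 10p ⇒ p = 141, q = 377.
With the change applied: demand qd = 941 - 4p, supply qs = 6p - 385.
Setting them equal: 941 - 4p = 6p - 385 → 1326 = 10p, so p = 132.6 and q = 410.6.
Δq = 410.6 − 377 = +33.6.

+33.6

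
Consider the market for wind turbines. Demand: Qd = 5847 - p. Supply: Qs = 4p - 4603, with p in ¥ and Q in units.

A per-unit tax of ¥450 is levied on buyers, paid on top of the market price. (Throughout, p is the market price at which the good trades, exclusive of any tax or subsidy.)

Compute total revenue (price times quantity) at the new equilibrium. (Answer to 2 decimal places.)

Before the shock: 5847 - p = 4p - 4603 ⇒ 10450 = 5p ⇒ p = 2090, Q = 3757.
Since buyers pay the price plus the tax, the effective demand curve becomes Qd = 5397 - p.
New equilibrium: 5397 - p = 4p - 4603 ⇒ 10000 = 5p ⇒ p = 2000, Q = 3397.
New expenditure = 2000 × 3397 = 6794000.00.

6794000.00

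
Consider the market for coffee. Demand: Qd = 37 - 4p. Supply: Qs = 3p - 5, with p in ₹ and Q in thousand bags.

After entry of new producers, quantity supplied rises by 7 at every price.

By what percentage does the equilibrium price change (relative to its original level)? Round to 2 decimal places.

-16.67

Solve the original market: 37 - 4p = 3p - 5, hence p = 6 and Q = 13.
After the shift, demand is Qd = 37 - 4p and supply is Qs = 3p + 2.
Equate the new curves: 37 - 4p = 3p + 2, giving 35 = 7p, p = 5, Q = 17.
%Δp = (5 − 6) / 6 × 100 = -16.67%.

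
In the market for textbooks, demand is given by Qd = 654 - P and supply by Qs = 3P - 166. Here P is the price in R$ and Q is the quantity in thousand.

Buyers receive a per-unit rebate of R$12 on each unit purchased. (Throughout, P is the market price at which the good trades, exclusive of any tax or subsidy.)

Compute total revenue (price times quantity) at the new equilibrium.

Solve the original market: 654 - P = 3P - 166, hence P = 205 and Q = 449.
Since buyers' out-of-pocket price is the market price minus the rebate, the effective demand curve becomes Qd = 666 - P.
Clearing the new market: 666 - P = 3P - 166, so P = 208 and Q = 458.
New expenditure = 208 × 458 = 95264.

95264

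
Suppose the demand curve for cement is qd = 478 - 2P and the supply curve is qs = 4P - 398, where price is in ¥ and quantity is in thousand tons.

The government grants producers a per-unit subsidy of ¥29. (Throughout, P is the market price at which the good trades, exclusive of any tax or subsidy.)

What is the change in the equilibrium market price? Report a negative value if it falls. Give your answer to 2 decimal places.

-19.33

Before the shock: 478 - 2P = 4P - 398 ⇒ 876 = 6P ⇒ P = 146, q = 186.
Since sellers receive the price plus the subsidy, the effective supply curve becomes qs = 4P - 282.
Setting them equal: 478 - 2P = 4P - 282 → 760 = 6P, so P = 380/3 ≈ 126.6667 and q = 674/3 ≈ 224.6667.
ΔP = 126.6667 − 146 = -19.33.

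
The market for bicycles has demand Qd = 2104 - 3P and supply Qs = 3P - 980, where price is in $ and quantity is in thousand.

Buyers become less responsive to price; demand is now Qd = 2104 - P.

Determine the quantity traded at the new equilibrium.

Initially, 2104 - 3P = 3P - 980, so 3084 = 6P and P = 514, Q = 562.
After the shift, demand is Qd = 2104 - P and supply is Qs = 3P - 980.
Clearing the new market: 2104 - P = 3P - 980, so P = 771 and Q = 1333.

1333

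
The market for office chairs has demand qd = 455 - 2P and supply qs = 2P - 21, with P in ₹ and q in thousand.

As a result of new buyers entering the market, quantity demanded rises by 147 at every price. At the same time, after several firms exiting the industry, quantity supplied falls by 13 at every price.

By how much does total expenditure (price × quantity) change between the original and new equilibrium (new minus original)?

+19333

Before the shock: 455 - 2P = 2P - 21 ⇒ 476 = 4P ⇒ P = 119, q = 217.
With the change applied: demand qd = 602 - 2P, supply qs = 2P - 34.
Equate the new curves: 602 - 2P = 2P - 34, giving 636 = 4P, P = 159, q = 284.
Expenditure moves from 119×217 = 25823 to 159×284 = 45156; change = +19333.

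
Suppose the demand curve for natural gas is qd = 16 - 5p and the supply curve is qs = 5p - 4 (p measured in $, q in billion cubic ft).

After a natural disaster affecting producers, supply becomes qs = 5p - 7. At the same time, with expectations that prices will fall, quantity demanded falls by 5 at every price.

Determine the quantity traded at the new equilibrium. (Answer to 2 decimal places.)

2.00

Original equilibrium: 16 - 5p = 5p - 4 gives 20 = 10p, so p = 2 and q = 6.
After the shift, demand is qd = 11 - 5p and supply is qs = 5p - 7.
Clearing the new market: 11 - 5p = 5p - 7, so p = 1.8 and q = 2.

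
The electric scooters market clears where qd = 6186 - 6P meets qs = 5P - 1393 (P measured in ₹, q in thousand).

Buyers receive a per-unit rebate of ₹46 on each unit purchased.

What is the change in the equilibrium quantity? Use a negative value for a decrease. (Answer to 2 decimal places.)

Initially, 6186 - 6P = 5P - 1393, so 7579 = 11P and P = 689, q = 2052.
Since buyers' out-of-pocket price is the market price minus the rebate, the effective demand curve becomes qd = 6462 - 6P.
Equate the new curves: 6462 - 6P = 5P - 1393, giving 7855 = 11P, P = 7855/11 ≈ 714.0909, q = 23952/11 ≈ 2177.4545.
Δq = 2177.4545 − 2052 = +125.45.

+125.45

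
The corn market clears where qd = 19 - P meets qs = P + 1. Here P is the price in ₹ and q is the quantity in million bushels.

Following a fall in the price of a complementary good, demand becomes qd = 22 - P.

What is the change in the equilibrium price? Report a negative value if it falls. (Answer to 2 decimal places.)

Before the shock: 19 - P = P + 1 ⇒ 18 = 2P ⇒ P = 9, q = 10.
After the shift, demand is qd = 22 - P and supply is qs = P + 1.
Setting them equal: 22 - P = P + 1 → 21 = 2P, so P = 10.5 and q = 11.5.
ΔP = 10.5 − 9 = +1.50.

+1.50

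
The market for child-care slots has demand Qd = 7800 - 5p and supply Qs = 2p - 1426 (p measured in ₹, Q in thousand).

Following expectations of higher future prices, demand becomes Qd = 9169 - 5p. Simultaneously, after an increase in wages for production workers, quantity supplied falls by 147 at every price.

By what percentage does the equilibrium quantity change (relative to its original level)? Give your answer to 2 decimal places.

Before the shock: 7800 - 5p = 2p - 1426 ⇒ 9226 = 7p ⇒ p = 1318, Q = 1210.
The shock moves the curves to Qd = 9169 - 5p and Qs = 2p - 1573.
Equate the new curves: 9169 - 5p = 2p - 1573, giving 10742 = 7p, p = 10742/7 ≈ 1534.5714, Q = 10473/7 ≈ 1496.1429.
%ΔQ = (1496.1429 − 1210) / 1210 × 100 = +23.65%.

+23.65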